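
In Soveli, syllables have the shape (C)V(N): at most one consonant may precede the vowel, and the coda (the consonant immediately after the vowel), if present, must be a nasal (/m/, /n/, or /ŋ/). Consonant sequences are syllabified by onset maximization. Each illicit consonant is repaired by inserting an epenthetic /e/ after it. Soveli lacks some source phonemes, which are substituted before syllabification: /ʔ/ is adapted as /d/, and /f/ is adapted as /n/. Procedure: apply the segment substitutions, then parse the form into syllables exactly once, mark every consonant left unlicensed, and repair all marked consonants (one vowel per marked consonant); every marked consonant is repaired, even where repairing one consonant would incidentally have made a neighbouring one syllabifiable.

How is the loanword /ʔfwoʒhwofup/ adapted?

denewoʒehewonupe

Substitution: /ʔ/ → /d/, /f/ → /n/, giving /dnwoʒhwonup/.
Syllabifying with onset maximization leaves /d/, /n/, /ʒ/, /h/, /p/ stranded (only a nasal (/m/, /n/, or /ŋ/) is licensed in coda position; onsets are limited to one consonant).
Inserting the epenthetic vowel yields /d/ → /de/, /n/ → /ne/, /ʒ/ → /ʒe/, /h/ → /he/, /p/ → /pe/.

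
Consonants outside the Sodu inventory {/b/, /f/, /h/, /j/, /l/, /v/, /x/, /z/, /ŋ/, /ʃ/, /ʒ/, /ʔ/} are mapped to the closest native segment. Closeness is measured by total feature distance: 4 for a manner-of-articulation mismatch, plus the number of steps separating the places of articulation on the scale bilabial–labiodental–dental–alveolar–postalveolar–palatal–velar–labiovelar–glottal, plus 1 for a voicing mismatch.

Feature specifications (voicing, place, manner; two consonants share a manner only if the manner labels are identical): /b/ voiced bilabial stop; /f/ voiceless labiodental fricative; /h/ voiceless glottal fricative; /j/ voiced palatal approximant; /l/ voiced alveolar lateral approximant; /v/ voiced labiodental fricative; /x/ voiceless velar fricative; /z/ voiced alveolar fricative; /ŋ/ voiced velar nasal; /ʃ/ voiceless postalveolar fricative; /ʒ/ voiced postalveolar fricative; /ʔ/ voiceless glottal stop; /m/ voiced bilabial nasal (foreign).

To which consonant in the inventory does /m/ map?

/b/ is closest: manner differs (nasal→stop, +4), place distance 0 (bilabial→bilabial), same voicing; total 4. Next closest is /v/ at distance 5.

b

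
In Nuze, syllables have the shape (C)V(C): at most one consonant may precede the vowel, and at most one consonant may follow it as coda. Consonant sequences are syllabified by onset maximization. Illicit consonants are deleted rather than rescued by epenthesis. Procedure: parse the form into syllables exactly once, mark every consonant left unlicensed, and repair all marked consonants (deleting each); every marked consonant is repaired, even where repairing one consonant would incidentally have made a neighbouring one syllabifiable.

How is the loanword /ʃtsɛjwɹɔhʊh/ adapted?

The consonants /ʃ/, /t/, /w/ cannot be parsed into a legal (C)V(C) syllable (at most one coda consonant is licensed; onsets are limited to one consonant).
Each unlicensed consonant is deleted: /ʃ/, /t/, /w/.

sɛjɹɔhʊh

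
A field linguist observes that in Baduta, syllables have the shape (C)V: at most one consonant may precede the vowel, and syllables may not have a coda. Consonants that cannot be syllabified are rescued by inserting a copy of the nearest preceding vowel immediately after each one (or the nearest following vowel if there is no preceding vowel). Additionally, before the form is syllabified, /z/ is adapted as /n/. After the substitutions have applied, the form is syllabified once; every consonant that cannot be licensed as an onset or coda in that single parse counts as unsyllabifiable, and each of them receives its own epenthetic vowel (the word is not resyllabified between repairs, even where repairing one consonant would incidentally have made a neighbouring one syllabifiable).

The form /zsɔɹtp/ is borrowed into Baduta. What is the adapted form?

nɔsɔɹɔtɔpɔ

Substitution: /z/ → /n/, giving /nsɔɹtp/.
Under (C)V, the unsyllabifiable consonants are /n/, /ɹ/, /t/, /p/ (no codas are permitted; onsets are limited to one consonant).
Each unlicensed consonant becomes the onset of a new syllable: /n/ → /nɔ/, /ɹ/ → /ɹɔ/, /t/ → /tɔ/, /p/ → /pɔ/.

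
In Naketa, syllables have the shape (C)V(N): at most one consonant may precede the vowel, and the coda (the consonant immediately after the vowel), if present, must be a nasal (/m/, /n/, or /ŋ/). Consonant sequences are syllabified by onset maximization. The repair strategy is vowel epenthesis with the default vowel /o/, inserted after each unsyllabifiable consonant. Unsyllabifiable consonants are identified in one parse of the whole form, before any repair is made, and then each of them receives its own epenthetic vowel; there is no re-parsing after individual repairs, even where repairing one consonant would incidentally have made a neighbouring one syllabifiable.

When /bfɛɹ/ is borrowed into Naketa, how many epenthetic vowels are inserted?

2

The unsyllabifiable consonants are /b/, /ɹ/; each receives one epenthetic vowel.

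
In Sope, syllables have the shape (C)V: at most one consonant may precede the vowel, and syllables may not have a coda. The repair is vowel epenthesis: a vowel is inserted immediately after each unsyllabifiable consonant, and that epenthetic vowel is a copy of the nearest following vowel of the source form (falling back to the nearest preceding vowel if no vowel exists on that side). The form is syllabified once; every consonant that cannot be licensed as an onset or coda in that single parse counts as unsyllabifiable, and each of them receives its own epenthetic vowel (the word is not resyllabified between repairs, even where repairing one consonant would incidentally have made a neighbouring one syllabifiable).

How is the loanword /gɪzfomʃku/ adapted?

gɪzofomuʃuku

The consonants /z/, /m/, /ʃ/ cannot be parsed into a legal (C)V syllable (no codas are permitted; onsets are limited to one consonant).
Each unlicensed consonant becomes the onset of a new syllable: /z/ → /zo/, /m/ → /mu/, /ʃ/ → /ʃu/.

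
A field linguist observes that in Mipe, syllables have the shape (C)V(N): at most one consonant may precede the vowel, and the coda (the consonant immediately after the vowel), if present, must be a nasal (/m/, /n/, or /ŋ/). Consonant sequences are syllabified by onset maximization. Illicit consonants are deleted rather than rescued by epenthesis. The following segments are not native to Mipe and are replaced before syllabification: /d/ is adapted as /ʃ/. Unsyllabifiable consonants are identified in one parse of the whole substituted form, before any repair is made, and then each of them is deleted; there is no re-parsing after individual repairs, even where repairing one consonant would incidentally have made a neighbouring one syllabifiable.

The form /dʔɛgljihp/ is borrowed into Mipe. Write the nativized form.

Substitution: /d/ → /ʃ/, giving /ʃʔɛgljihp/.
Under (C)V(N), the unsyllabifiable consonants are /ʃ/, /g/, /l/, /h/, /p/ (only a nasal (/m/, /n/, or /ŋ/) is licensed in coda position; onsets are limited to one consonant).
Each unlicensed consonant is deleted: /ʃ/, /g/, /l/, /h/, /p/.

ʔɛji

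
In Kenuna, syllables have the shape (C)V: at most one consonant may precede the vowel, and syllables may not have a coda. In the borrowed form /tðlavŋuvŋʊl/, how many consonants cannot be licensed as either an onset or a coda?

5

Syllabifying with onset maximization leaves /t/, /ð/, /v/, /v/, /l/ stranded (no codas are permitted; onsets are limited to one consonant).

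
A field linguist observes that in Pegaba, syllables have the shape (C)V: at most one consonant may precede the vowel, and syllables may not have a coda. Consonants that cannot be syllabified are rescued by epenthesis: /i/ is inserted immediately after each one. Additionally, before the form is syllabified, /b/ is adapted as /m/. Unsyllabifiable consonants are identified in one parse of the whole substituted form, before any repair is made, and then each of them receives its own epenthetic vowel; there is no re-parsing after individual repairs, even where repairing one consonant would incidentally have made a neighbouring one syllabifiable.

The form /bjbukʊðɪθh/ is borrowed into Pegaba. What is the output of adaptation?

mijimukʊðɪθihi

Substitution: /b/ → /m/, giving /mjmukʊðɪθh/.
Syllabifying with onset maximization leaves /m/, /j/, /θ/, /h/ stranded (no codas are permitted; onsets are limited to one consonant).
Epenthesis after each stranded consonant: /m/ → /mi/, /j/ → /ji/, /θ/ → /θi/, /h/ → /hi/.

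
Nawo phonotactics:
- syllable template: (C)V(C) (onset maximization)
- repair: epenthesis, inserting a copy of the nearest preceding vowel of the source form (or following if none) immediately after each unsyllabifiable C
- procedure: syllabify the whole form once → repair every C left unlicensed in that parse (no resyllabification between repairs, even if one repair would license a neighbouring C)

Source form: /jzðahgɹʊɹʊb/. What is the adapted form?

The consonants /j/, /z/, /g/ cannot be parsed into a legal (C)V(C) syllable (at most one coda consonant is licensed; onsets are limited to one consonant).
Epenthesis after each stranded consonant: /j/ → /ja/, /z/ → /za/, /g/ → /ga/.

jazaðahgaɹʊɹʊb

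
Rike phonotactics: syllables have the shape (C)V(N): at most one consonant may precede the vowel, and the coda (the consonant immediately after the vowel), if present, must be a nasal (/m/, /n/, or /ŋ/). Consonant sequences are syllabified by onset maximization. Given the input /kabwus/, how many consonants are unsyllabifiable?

Under (C)V(N), the unsyllabifiable consonants are /b/, /s/ (only a nasal (/m/, /n/, or /ŋ/) is licensed in coda position; onsets are limited to one consonant).

2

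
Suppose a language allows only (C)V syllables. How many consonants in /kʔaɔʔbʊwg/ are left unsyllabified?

Syllabifying with onset maximization leaves /k/, /ʔ/, /w/, /g/ stranded (no codas are permitted; onsets are limited to one consonant).

4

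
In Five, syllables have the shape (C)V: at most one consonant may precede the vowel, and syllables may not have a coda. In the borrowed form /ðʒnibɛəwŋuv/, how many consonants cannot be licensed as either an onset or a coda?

4

Syllabifying with onset maximization leaves /ð/, /ʒ/, /w/, /v/ stranded (no codas are permitted; onsets are limited to one consonant).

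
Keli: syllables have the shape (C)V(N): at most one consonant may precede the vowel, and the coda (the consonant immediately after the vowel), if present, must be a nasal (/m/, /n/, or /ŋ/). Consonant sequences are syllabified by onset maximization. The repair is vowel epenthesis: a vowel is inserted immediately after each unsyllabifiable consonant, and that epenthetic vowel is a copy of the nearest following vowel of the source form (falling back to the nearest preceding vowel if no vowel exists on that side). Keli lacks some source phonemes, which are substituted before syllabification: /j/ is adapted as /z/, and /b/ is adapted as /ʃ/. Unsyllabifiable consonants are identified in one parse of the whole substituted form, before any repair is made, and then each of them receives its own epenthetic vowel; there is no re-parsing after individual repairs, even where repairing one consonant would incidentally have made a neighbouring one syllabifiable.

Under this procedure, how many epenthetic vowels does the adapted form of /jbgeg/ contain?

3

After substitution the input is /zʃgeg/.
The unsyllabifiable consonants are /z/, /ʃ/, /g/; each receives one epenthetic vowel.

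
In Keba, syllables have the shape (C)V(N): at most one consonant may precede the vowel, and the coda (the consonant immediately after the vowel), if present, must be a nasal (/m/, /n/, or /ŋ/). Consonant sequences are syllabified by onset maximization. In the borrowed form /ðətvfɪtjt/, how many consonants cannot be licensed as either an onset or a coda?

The consonants /t/, /v/, /t/, /j/, /t/ cannot be parsed into a legal (C)V(N) syllable (only a nasal (/m/, /n/, or /ŋ/) is licensed in coda position; onsets are limited to one consonant).

5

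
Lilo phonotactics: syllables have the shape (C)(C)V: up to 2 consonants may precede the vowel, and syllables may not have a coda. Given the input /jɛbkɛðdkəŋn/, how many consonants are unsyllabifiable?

The consonants /ð/, /ŋ/, /n/ cannot be parsed into a legal (C)(C)V syllable (no codas are permitted; onsets may contain at most 2 consonants).

3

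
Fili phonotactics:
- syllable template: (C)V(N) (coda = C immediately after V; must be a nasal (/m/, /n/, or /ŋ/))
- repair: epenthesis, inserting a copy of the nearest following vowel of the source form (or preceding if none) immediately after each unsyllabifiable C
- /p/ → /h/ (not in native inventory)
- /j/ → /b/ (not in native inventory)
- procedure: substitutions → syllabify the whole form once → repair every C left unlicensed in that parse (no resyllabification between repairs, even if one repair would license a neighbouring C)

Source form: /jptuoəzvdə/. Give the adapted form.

Substitution: /j/ → /b/, /p/ → /h/, giving /bhtuoəzvdə/.
Under (C)V(N), the unsyllabifiable consonants are /b/, /h/, /z/, /v/ (only a nasal (/m/, /n/, or /ŋ/) is licensed in coda position; onsets are limited to one consonant).
Each unlicensed consonant becomes the onset of a new syllable: /b/ → /bu/, /h/ → /hu/, /z/ → /zə/, /v/ → /və/.

buhutuoəzəvədə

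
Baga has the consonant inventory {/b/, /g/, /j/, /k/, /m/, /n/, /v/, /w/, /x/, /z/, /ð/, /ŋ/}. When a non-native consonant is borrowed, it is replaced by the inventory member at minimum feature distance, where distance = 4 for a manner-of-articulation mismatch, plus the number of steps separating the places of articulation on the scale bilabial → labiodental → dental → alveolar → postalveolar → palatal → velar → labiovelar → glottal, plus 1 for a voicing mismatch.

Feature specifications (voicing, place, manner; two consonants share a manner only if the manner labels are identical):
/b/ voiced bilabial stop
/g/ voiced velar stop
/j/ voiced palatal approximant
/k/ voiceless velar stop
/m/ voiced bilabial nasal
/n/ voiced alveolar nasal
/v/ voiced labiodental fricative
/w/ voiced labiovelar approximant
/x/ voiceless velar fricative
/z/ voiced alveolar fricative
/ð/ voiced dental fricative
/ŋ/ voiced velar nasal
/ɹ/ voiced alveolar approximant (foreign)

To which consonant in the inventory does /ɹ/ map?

j

/j/ is closest: same manner (approximant), place distance 2 (alveolar→palatal), same voicing; total 2. Next closest is /n/ at distance 4.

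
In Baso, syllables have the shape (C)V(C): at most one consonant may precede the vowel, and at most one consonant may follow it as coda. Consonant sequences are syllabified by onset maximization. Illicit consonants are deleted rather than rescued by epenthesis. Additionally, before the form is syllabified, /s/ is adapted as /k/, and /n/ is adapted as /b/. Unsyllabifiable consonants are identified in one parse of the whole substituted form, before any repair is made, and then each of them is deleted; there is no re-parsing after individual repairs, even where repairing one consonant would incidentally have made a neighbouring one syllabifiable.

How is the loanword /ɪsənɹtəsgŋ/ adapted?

Substitution: /s/ → /k/, /n/ → /b/, giving /ɪkəbɹtəkgŋ/.
Syllabifying with onset maximization leaves /ɹ/, /g/, /ŋ/ stranded (at most one coda consonant is licensed; onsets are limited to one consonant).
Each unlicensed consonant is deleted: /ɹ/, /g/, /ŋ/.

ɪkəbtək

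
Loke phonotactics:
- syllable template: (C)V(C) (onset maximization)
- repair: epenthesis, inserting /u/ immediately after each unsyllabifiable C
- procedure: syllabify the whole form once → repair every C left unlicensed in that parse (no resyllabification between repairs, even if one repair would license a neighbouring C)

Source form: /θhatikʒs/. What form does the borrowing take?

The consonants /θ/, /ʒ/, /s/ cannot be parsed into a legal (C)V(C) syllable (at most one coda consonant is licensed; onsets are limited to one consonant).
Epenthesis after each stranded consonant: /θ/ → /θu/, /ʒ/ → /ʒu/, /s/ → /su/.

θuhatikʒusu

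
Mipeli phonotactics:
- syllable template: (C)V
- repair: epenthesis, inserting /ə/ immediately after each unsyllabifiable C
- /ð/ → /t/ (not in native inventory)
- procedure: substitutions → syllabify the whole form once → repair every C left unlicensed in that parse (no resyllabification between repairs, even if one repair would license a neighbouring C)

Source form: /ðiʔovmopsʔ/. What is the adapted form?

tiʔovəmopəsəʔə

Substitution: /ð/ → /t/, giving /tiʔovmopsʔ/.
Under (C)V, the unsyllabifiable consonants are /v/, /p/, /s/, /ʔ/ (no codas are permitted; onsets are limited to one consonant).
Epenthesis after each stranded consonant: /v/ → /və/, /p/ → /pə/, /s/ → /sə/, /ʔ/ → /ʔə/.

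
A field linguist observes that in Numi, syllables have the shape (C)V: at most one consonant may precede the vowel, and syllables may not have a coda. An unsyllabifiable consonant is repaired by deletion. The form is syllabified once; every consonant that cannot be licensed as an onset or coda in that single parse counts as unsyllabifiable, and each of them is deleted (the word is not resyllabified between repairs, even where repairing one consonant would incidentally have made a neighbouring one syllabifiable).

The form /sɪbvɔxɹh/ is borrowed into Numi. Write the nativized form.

Under (C)V, the unsyllabifiable consonants are /b/, /x/, /ɹ/, /h/ (no codas are permitted; onsets are limited to one consonant).
Deletion applies to /b/, /x/, /ɹ/, /h/.

sɪvɔ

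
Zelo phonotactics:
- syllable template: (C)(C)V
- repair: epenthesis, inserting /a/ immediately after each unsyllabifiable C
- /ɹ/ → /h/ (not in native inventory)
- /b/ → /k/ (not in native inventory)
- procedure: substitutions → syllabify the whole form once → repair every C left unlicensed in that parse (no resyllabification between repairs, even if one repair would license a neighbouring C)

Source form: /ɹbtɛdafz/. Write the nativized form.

haktɛdafaza

Substitution: /ɹ/ → /h/, /b/ → /k/, giving /hktɛdafz/.
Under (C)(C)V, the unsyllabifiable consonants are /h/, /f/, /z/ (no codas are permitted; onsets may contain at most 2 consonants).
Each unlicensed consonant becomes the onset of a new syllable: /h/ → /ha/, /f/ → /fa/, /z/ → /za/.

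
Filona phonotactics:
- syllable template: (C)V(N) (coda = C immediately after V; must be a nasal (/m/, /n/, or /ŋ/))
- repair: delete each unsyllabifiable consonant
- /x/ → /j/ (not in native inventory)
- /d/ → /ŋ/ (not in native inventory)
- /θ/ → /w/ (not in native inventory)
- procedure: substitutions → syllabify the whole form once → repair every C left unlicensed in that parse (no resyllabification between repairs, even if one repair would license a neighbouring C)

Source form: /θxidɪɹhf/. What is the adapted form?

jiŋɪ

Substitution: /θ/ → /w/, /x/ → /j/, /d/ → /ŋ/, giving /wjiŋɪɹhf/.
Under (C)V(N), the unsyllabifiable consonants are /w/, /ɹ/, /h/, /f/ (only a nasal (/m/, /n/, or /ŋ/) is licensed in coda position; onsets are limited to one consonant).
Each unlicensed consonant is deleted: /w/, /ɹ/, /h/, /f/.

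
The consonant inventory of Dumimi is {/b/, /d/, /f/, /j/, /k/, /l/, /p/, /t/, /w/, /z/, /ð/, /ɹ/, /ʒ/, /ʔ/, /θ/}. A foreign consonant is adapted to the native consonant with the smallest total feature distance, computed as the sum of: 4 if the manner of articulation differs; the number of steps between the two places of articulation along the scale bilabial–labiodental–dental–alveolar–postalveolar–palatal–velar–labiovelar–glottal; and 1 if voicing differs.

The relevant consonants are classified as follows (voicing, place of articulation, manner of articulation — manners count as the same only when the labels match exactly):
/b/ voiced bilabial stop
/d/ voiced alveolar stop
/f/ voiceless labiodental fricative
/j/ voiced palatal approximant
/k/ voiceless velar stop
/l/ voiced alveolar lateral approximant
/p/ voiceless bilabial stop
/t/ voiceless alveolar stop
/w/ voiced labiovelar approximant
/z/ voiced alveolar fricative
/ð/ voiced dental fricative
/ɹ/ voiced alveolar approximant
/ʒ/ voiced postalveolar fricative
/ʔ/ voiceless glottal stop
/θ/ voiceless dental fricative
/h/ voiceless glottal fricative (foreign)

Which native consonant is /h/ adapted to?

/ʔ/ is closest: manner differs (fricative→stop, +4), place distance 0 (glottal→glottal), same voicing; total 4. Next closest is /ʒ/ at distance 5.

ʔ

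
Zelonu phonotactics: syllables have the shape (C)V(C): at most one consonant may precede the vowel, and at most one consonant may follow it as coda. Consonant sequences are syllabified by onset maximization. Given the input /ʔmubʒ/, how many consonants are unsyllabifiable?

Under (C)V(C), the unsyllabifiable consonants are /ʔ/, /ʒ/ (at most one coda consonant is licensed; onsets are limited to one consonant).

2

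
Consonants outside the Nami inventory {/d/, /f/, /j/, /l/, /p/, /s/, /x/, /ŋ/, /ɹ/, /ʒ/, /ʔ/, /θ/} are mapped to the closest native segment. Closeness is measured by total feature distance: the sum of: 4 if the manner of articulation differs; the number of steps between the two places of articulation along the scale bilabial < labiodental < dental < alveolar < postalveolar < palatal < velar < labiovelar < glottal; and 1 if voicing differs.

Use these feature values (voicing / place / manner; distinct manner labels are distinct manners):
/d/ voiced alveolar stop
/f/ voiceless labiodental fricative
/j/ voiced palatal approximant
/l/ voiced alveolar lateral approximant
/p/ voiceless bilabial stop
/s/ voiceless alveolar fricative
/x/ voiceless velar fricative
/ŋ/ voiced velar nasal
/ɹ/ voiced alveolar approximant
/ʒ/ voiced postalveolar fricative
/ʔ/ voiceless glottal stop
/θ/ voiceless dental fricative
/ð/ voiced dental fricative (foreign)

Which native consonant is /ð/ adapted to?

θ

/θ/ is closest: same manner (fricative), place distance 0 (dental→dental), voicing differs (+1); total 1. Next closest is /f/ at distance 2.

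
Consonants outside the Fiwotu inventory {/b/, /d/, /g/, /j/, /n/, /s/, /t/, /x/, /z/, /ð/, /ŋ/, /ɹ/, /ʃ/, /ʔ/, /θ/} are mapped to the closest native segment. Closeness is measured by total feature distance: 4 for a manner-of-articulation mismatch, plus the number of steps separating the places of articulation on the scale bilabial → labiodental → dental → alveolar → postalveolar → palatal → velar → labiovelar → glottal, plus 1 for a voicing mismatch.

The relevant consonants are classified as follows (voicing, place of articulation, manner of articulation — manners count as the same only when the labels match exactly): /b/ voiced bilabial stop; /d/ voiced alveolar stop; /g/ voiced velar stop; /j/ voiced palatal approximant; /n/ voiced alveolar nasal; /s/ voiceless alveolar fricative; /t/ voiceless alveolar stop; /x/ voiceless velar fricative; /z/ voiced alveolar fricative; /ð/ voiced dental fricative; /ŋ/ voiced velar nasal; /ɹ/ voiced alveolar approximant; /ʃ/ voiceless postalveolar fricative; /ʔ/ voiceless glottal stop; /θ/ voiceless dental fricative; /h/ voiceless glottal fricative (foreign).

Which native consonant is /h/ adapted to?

/x/ is closest: same manner (fricative), place distance 2 (glottal→velar), same voicing; total 2. Next closest is /ʃ/ at distance 4.

x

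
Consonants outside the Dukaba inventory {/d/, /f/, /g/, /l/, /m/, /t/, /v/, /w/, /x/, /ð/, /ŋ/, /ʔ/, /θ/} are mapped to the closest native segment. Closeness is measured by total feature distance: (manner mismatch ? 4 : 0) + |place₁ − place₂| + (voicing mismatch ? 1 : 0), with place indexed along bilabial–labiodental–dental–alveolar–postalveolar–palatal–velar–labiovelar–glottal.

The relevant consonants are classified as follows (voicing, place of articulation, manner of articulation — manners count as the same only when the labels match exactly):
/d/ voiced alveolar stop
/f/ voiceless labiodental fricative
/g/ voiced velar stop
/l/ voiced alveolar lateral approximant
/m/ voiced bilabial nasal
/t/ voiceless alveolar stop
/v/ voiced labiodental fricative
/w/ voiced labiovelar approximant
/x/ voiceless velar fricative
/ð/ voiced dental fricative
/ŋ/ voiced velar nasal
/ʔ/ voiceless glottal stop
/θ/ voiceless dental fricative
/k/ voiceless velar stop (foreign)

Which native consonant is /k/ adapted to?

/g/ is closest: same manner (stop), place distance 0 (velar→velar), voicing differs (+1); total 1. Next closest is /ʔ/ at distance 2.

g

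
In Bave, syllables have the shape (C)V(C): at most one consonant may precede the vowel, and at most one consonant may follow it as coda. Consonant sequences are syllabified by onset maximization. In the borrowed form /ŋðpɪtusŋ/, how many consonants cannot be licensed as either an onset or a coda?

3

Under (C)V(C), the unsyllabifiable consonants are /ŋ/, /ð/, /ŋ/ (at most one coda consonant is licensed; onsets are limited to one consonant).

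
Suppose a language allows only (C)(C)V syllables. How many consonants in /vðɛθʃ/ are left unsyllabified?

Syllabifying with onset maximization leaves /θ/, /ʃ/ stranded (no codas are permitted; onsets may contain at most 2 consonants).

2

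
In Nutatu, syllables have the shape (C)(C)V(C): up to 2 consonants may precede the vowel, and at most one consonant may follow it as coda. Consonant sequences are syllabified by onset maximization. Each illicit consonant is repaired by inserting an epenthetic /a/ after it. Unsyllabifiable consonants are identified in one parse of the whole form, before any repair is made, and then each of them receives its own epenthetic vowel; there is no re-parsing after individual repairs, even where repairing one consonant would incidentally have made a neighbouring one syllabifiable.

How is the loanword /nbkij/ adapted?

Syllabifying with onset maximization leaves /n/ stranded (at most one coda consonant is licensed; onsets may contain at most 2 consonants).
Epenthesis after each stranded consonant: /n/ → /na/.

nabkij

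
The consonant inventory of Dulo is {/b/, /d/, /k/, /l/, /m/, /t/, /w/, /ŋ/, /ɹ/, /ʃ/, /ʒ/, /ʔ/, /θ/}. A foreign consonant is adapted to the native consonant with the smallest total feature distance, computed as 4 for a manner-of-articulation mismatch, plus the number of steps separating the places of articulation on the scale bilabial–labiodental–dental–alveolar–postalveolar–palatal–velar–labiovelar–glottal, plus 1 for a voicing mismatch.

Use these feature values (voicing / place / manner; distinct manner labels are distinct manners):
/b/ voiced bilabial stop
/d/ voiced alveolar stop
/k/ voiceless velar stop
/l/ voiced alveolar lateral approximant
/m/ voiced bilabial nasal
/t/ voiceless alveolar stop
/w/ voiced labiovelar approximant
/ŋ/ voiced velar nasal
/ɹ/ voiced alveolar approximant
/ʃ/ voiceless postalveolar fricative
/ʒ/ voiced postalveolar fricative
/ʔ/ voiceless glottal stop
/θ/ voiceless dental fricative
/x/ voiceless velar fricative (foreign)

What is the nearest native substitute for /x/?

/ʃ/ is closest: same manner (fricative), place distance 2 (velar→postalveolar), same voicing; total 2. Next closest is /ʒ/ at distance 3.

ʃ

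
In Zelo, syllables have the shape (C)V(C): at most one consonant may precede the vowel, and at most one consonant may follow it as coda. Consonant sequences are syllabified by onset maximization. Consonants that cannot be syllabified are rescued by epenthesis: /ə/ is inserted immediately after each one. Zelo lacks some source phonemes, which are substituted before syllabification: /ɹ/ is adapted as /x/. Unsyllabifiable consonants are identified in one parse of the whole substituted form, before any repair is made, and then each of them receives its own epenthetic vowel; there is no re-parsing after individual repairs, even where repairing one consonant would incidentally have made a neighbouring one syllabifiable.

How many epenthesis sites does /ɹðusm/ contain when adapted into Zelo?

After substitution the input is /xðusm/.
The unsyllabifiable consonants are /x/, /m/; each receives one epenthetic vowel.

2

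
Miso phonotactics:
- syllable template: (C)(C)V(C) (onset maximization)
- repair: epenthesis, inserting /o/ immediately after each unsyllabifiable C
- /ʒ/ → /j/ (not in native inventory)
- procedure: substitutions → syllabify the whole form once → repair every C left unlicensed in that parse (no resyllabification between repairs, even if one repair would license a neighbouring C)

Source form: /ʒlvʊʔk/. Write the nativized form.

jolvʊʔko

Substitution: /ʒ/ → /j/, giving /jlvʊʔk/.
Syllabifying with onset maximization leaves /j/, /k/ stranded (at most one coda consonant is licensed; onsets may contain at most 2 consonants).
Epenthesis after each stranded consonant: /j/ → /jo/, /k/ → /ko/.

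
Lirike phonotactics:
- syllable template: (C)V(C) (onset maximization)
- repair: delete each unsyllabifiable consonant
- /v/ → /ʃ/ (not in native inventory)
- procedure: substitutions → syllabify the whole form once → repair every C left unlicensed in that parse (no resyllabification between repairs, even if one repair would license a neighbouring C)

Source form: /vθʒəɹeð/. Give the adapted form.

Substitution: /v/ → /ʃ/, giving /ʃθʒəɹeð/.
Syllabifying with onset maximization leaves /ʃ/, /θ/ stranded (at most one coda consonant is licensed; onsets are limited to one consonant).
Deleting the stranded consonants removes /ʃ/, /θ/.

ʒəɹeð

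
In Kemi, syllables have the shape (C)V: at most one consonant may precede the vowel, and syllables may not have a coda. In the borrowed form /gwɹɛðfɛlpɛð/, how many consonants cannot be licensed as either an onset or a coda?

5

The consonants /g/, /w/, /ð/, /l/, /ð/ cannot be parsed into a legal (C)V syllable (no codas are permitted; onsets are limited to one consonant).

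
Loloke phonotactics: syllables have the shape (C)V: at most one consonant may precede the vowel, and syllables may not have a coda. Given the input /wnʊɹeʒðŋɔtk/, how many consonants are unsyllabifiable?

Syllabifying with onset maximization leaves /w/, /ʒ/, /ð/, /t/, /k/ stranded (no codas are permitted; onsets are limited to one consonant).

5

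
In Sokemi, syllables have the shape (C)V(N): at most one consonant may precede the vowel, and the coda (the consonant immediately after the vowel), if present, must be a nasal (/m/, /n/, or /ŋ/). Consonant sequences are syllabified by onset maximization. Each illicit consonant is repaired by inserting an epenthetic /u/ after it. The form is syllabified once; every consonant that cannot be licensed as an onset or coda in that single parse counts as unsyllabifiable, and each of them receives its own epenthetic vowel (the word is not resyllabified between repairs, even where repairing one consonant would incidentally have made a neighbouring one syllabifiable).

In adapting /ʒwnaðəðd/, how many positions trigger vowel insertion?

The unsyllabifiable consonants are /ʒ/, /w/, /ð/, /d/; each receives one epenthetic vowel.

4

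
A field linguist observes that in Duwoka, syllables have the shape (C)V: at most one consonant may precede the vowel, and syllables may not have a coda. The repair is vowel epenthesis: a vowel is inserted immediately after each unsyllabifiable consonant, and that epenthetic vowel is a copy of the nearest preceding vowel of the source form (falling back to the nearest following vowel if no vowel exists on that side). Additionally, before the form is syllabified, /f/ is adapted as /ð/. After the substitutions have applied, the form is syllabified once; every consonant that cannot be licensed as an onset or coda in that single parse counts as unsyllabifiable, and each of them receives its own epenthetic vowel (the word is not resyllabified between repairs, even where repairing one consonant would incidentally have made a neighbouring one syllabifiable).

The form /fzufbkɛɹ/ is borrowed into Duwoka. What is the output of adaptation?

ðuzuðubukɛɹɛ

Substitution: /f/ → /ð/, giving /ðzuðbkɛɹ/.
Under (C)V, the unsyllabifiable consonants are /ð/, /ð/, /b/, /ɹ/ (no codas are permitted; onsets are limited to one consonant).
Inserting the epenthetic vowel yields /ð/ → /ðu/, /ð/ → /ðu/, /b/ → /bu/, /ɹ/ → /ɹɛ/.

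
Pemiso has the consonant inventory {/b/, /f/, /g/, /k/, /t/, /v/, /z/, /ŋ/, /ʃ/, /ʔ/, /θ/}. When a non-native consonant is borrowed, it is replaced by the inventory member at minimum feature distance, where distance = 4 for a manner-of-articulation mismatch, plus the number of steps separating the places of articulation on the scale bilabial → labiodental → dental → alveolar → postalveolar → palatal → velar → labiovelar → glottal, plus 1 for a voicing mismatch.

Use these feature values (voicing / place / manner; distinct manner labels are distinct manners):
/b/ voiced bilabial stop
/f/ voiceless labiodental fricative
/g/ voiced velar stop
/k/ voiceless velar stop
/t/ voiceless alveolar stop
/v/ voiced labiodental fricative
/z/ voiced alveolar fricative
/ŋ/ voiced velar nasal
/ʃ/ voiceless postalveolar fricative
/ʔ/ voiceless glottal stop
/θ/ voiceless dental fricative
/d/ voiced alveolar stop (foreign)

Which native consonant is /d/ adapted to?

t

/t/ is closest: same manner (stop), place distance 0 (alveolar→alveolar), voicing differs (+1); total 1. Next closest is /b/ at distance 3.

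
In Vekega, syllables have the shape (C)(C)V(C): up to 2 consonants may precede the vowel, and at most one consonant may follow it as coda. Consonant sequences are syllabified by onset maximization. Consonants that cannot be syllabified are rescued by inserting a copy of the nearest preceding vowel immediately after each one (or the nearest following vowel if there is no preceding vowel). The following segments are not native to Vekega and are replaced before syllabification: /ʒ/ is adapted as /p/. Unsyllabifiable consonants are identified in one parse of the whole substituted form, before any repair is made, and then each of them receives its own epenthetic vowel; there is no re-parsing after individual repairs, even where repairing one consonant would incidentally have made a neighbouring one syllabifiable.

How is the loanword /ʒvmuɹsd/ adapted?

Substitution: /ʒ/ → /p/, giving /pvmuɹsd/.
Syllabifying with onset maximization leaves /p/, /s/, /d/ stranded (at most one coda consonant is licensed; onsets may contain at most 2 consonants).
Inserting the epenthetic vowel yields /p/ → /pu/, /s/ → /su/, /d/ → /du/.

puvmuɹsudu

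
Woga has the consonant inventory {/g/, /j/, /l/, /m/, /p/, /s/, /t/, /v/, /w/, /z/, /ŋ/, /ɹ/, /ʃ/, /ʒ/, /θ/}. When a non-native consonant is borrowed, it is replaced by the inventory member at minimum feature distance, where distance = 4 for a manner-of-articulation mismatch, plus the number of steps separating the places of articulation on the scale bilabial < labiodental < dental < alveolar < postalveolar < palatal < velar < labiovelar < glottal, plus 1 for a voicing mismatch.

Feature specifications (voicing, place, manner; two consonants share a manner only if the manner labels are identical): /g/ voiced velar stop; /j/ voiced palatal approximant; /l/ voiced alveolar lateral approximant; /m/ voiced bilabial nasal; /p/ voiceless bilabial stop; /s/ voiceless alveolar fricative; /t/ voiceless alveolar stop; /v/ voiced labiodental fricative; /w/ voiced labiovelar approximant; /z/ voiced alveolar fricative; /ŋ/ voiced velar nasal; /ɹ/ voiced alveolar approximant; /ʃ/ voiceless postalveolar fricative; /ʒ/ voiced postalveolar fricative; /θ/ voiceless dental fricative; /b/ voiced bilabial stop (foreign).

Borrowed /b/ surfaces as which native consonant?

p

/p/ is closest: same manner (stop), place distance 0 (bilabial→bilabial), voicing differs (+1); total 1. Next closest is /m/ at distance 4.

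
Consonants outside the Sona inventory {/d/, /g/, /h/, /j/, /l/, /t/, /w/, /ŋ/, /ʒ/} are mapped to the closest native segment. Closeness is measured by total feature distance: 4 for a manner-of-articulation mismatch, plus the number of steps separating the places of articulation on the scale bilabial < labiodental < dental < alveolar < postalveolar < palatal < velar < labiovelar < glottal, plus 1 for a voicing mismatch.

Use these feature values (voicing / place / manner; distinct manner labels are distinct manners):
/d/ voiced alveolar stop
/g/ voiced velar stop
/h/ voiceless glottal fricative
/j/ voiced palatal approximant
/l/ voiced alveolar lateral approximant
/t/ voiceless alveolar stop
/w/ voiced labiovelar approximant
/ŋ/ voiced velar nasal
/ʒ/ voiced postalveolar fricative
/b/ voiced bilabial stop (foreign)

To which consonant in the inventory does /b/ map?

/d/ is closest: same manner (stop), place distance 3 (bilabial→alveolar), same voicing; total 3. Next closest is /t/ at distance 4.

d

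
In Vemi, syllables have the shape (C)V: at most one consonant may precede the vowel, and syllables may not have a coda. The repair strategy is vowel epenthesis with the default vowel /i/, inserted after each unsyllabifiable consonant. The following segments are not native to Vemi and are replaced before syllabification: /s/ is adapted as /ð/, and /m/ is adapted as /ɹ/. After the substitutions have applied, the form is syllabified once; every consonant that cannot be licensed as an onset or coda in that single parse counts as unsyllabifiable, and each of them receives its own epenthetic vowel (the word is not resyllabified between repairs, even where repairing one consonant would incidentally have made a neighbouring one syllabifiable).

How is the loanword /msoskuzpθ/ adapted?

ɹiðoðikuzipiθi

Substitution: /m/ → /ɹ/, /s/ → /ð/, giving /ɹðoðkuzpθ/.
Syllabifying with onset maximization leaves /ɹ/, /ð/, /z/, /p/, /θ/ stranded (no codas are permitted; onsets are limited to one consonant).
Each unlicensed consonant becomes the onset of a new syllable: /ɹ/ → /ɹi/, /ð/ → /ði/, /z/ → /zi/, /p/ → /pi/, /θ/ → /θi/.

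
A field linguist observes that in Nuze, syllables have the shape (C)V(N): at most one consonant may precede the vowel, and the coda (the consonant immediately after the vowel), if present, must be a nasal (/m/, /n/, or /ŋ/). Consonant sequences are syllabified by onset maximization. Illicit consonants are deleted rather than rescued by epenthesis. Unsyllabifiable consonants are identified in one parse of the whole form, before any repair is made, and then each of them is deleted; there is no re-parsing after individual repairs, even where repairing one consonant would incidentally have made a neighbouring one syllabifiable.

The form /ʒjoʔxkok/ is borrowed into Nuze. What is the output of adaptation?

The consonants /ʒ/, /ʔ/, /x/, /k/ cannot be parsed into a legal (C)V(N) syllable (only a nasal (/m/, /n/, or /ŋ/) is licensed in coda position; onsets are limited to one consonant).
Each unlicensed consonant is deleted: /ʒ/, /ʔ/, /x/, /k/.

joko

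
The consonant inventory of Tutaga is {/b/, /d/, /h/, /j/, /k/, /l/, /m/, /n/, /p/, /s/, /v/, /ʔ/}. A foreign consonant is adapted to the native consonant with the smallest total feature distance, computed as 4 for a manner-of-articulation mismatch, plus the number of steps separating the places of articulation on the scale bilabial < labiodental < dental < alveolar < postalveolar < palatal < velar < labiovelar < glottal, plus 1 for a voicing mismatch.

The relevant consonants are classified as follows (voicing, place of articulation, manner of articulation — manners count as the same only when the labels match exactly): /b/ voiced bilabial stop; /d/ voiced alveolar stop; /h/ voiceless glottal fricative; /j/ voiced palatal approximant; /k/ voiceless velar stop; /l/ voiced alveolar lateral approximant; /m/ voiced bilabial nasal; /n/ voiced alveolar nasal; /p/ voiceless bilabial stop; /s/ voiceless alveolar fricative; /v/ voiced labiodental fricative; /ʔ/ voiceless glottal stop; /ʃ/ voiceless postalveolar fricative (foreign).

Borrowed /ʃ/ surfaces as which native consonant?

/s/ is closest: same manner (fricative), place distance 1 (postalveolar→alveolar), same voicing; total 1. Next closest is /h/ at distance 4.

s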